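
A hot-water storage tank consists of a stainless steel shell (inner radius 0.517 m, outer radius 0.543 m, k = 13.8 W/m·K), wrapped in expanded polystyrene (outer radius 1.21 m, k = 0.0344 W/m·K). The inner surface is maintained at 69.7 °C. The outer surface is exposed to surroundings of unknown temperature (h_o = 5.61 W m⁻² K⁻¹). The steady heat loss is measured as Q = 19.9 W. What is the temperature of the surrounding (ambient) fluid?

Sum the resistances:
  R_stainless steel = (1/0.517 − 1/0.543)/(4πk) = 0.09262/(4π·13.8) = 5.341×10^-4 K/W
  R_expanded polystyrene = (1/0.543 − 1/1.21)/(4πk) = 1.015/(4π·0.0344) = 2.348 K/W
  R_conv,out = 1/(4πr²h) = 1/(4π·1.21²·5.61) = 0.009688 K/W
ΣR = 2.359 K/W
ΔT = Q·ΣR = 19.9 × 2.359 = 46.94 K
Heat flows outward, so T_out = T_in − ΔT = 69.7 − 46.94 = 22.8 °C

T_out = 22.8 °C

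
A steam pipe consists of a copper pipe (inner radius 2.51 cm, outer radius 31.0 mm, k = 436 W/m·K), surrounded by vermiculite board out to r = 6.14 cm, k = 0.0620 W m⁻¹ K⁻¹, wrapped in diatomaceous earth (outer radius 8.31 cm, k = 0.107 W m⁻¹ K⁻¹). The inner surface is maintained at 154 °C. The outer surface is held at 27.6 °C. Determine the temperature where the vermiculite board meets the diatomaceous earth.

Series thermal resistances, inner to outer:
  R'_copper = ln(0.0310/0.0251)/(2πk) = 0.2111/(2π·436) = 7.707×10^-5 m·K/W
  R'_vermiculite board = ln(0.0614/0.0310)/(2πk) = 0.6834/(2π·0.0620) = 1.754 m·K/W
  R'_diatomaceous earth = ln(0.0831/0.0614)/(2πk) = 0.3026/(2π·0.107) = 0.4501 m·K/W
ΣR = 7.707×10^-5 + 1.754 + 0.4501 = 2.204 m·K/W
Q' = ΔT/ΣR = (154 °C − 27.6 °C)/2.204 = 57.35 W/m
From the inner boundary to the vermiculite board/diatomaceous earth interface, ΣR_partial = 1.754 m·K/W.
T_interface = T_in − Q'·ΣR_partial = 154 °C − (57.35)(1.754) = 53.4 °C

T = 53.4 °C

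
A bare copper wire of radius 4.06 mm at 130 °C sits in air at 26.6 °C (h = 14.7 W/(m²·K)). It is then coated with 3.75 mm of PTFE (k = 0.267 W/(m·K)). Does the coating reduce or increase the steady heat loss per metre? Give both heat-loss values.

increases: 38.8 → 58.2 W/m

Critical radius for a cylinder: r_cr = k/h = 0.0182 m = 1.82 cm.
Outer radius after coating: r₂ = 0.00406 + 0.00375 = 0.00781 m.
Since r₁ < r_cr and r₂ ≤ r_cr, the coating moves toward the maximum at r_cr — heat loss rises.
Bare: R = 1/(2πr₁h) = 2.667 m·K/W; Q = 103.4/2.667 = 38.8 W/m.
Coated: R = R_cond + R_conv = 1.776 m·K/W; Q = 103.4/1.776 = 58.2 W/m.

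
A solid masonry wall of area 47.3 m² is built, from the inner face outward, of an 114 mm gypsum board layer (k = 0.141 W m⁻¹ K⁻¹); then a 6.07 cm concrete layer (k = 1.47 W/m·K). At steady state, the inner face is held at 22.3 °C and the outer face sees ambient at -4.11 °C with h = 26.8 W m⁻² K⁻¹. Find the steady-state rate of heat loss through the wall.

Treat each layer as a resistance in series:
  R_gypsum board = L/(kA) = 0.114/(0.141·47.3) = 0.01709 K/W
  R_concrete = L/(kA) = 0.0607/(1.47·47.3) = 8.730×10^-4 K/W
  R_conv,out = 1/(hA) = 1/(26.8·47.3) = 7.889×10^-4 K/W
ΣR = 0.01709 + 8.730×10^-4 + 7.889×10^-4 = 0.01875 K/W
Q = ΔT/ΣR = (22.3 °C − -4.11 °C)/0.01875 = 1410 W

Q = 1410 W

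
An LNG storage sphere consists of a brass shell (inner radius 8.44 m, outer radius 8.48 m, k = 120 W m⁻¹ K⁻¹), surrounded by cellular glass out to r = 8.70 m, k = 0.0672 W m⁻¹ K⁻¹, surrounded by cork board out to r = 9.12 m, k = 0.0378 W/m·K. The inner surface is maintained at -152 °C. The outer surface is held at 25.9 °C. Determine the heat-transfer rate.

Resistance network (inner→outer):
  R_brass = (1/8.44 − 1/8.48)/(4πk) = 5.589×10^-4/(4π·120) = 3.706×10^-7 K/W
  R_cellular glass = (1/8.48 − 1/8.70)/(4πk) = 0.002982/(4π·0.0672) = 0.003531 K/W
  R_cork board = (1/8.70 − 1/9.12)/(4πk) = 0.005293/(4π·0.0378) = 0.01114 K/W
ΣR = 3.706×10^-7 + 0.003531 + 0.01114 = 0.01467 K/W
Q = ΔT/ΣR = (-152 °C − 25.9 °C)/0.01467 = -12100 W
(Negative Q ⇒ heat flows inward; heat gain = 12100 W.)

Q = 12.1 kW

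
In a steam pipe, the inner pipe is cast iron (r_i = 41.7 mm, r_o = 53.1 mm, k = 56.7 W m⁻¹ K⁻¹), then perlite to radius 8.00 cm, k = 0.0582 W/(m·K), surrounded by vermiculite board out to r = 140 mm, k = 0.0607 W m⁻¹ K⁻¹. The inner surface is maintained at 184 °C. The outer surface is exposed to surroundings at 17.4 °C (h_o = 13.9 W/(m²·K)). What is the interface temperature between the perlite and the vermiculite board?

T = 114 °C

Series thermal resistances, inner to outer:
  R'_cast iron = ln(0.0531/0.0417)/(2πk) = 0.2417/(2π·56.7) = 6.784×10^-4 m·K/W
  R'_perlite = ln(0.0800/0.0531)/(2πk) = 0.4098/(2π·0.0582) = 1.121 m·K/W
  R'_vermiculite board = ln(0.140/0.0800)/(2πk) = 0.5596/(2π·0.0607) = 1.467 m·K/W
  R'_conv,out = 1/(2πr h) = 1/(2π·0.140·13.9) = 0.08179 m·K/W
ΣR = 6.784×10^-4 + 1.121 + 1.467 + 0.08179 = 2.670 m·K/W
Q' = ΔT/ΣR = (184 °C − 17.4 °C)/2.670 = 62.40 W/m
From the inner boundary to the perlite/vermiculite board interface, ΣR_partial = 1.122 m·K/W.
T_interface = T_in − Q'·ΣR_partial = 184 °C − (62.40)(1.122) = 114 °C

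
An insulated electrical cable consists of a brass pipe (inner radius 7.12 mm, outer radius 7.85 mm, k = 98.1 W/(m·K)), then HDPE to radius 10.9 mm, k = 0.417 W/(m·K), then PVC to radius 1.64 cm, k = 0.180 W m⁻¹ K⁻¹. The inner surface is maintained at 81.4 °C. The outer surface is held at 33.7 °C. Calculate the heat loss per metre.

Resistance network (inner→outer):
  R'_brass = ln(0.00785/0.00712)/(2πk) = 0.09761/(2π·98.1) = 1.584×10^-4 m·K/W
  R'_HDPE = ln(0.0109/0.00785)/(2πk) = 0.3282/(2π·0.417) = 0.1253 m·K/W
  R'_PVC = ln(0.0164/0.0109)/(2πk) = 0.4085/(2π·0.180) = 0.3612 m·K/W
ΣR = 1.584×10^-4 + 0.1253 + 0.3612 = 0.4867 m·K/W
Q' = ΔT/ΣR = (81.4 °C − 33.7 °C)/0.4867 = 98.0 W/m

Q' = 98.0 W/m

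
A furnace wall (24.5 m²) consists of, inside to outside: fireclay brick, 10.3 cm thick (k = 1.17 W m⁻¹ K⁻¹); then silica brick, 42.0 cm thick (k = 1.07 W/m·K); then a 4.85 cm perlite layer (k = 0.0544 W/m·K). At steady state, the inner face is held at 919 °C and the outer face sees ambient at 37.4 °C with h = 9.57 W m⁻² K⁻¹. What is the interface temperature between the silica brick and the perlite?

T = 632 °C

Treat each layer as a resistance in series:
  R_fireclay brick = L/(kA) = 0.103/(1.17·24.5) = 0.003593 K/W
  R_silica brick = L/(kA) = 0.420/(1.07·24.5) = 0.01602 K/W
  R_perlite = L/(kA) = 0.0485/(0.0544·24.5) = 0.03639 K/W
  R_conv,out = 1/(hA) = 1/(9.57·24.5) = 0.004265 K/W
ΣR = 0.003593 + 0.01602 + 0.03639 + 0.004265 = 0.06027 K/W
Q = ΔT/ΣR = (919 °C − 37.4 °C)/0.06027 = 14630 W
From the inner boundary to the silica brick/perlite interface, ΣR_partial = 0.01961 K/W.
T_interface = T_in − Q·ΣR_partial = 919 °C − (14630)(0.01961) = 632 °C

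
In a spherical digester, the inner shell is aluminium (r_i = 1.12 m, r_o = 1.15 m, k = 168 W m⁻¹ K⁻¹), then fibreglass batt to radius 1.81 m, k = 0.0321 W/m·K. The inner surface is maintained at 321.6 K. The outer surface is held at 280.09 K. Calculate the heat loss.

Q = 52.8 W

Treat each layer as a resistance in series:
  R_aluminium = (1/1.12 − 1/1.15)/(4πk) = 0.02329/(4π·168) = 1.103×10^-5 K/W
  R_fibreglass batt = (1/1.15 − 1/1.81)/(4πk) = 0.3171/(4π·0.0321) = 0.7861 K/W
ΣR = 1.103×10^-5 + 0.7861 = 0.7861 K/W
Q = ΔT/ΣR = (321.6 K − 280.09 K)/0.7861 = 52.8 W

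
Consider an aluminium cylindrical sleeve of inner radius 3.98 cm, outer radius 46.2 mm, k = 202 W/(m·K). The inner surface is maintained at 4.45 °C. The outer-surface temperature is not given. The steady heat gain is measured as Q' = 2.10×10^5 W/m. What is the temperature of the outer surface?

T_out = 29.1 °C

Sum the resistances:
  R'_aluminium = ln(0.0462/0.0398)/(2πk) = 0.1491/(2π·202) = 1.175×10^-4 m·K/W
ΣR = 1.175×10^-4 m·K/W
ΔT = Q'·ΣR = 2.10×10^5 × 1.175×10^-4 = 24.68 K
Heat flows inward, so T_out = T_in + ΔT = 4.45 + 24.68 = 29.1 °C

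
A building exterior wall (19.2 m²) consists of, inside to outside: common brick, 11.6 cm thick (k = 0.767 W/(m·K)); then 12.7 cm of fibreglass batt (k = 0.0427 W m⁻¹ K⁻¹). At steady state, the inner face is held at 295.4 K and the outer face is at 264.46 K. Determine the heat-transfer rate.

Q = 190 W

Resistance network (inner→outer):
  R_common brick = L/(kA) = 0.116/(0.767·19.2) = 0.007877 K/W
  R_fibreglass batt = L/(kA) = 0.127/(0.0427·19.2) = 0.1549 K/W
ΣR = 0.007877 + 0.1549 = 0.1628 K/W
Q = ΔT/ΣR = (295.4 K − 264.46 K)/0.1628 = 190 W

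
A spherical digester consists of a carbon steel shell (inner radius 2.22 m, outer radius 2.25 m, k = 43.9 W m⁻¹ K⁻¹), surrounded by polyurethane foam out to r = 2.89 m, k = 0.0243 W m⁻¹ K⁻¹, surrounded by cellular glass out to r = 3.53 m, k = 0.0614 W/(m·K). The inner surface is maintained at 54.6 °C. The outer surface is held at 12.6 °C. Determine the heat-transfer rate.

Q = 104 W

Resistance network (inner→outer):
  R_carbon steel = (1/2.22 − 1/2.25)/(4πk) = 0.006006/(4π·43.9) = 1.089×10^-5 K/W
  R_polyurethane foam = (1/2.25 − 1/2.89)/(4πk) = 0.09842/(4π·0.0243) = 0.3223 K/W
  R_cellular glass = (1/2.89 − 1/3.53)/(4πk) = 0.06273/(4π·0.0614) = 0.08131 K/W
ΣR = 1.089×10^-5 + 0.3223 + 0.08131 = 0.4036 K/W
Q = ΔT/ΣR = (54.6 °C − 12.6 °C)/0.4036 = 104 W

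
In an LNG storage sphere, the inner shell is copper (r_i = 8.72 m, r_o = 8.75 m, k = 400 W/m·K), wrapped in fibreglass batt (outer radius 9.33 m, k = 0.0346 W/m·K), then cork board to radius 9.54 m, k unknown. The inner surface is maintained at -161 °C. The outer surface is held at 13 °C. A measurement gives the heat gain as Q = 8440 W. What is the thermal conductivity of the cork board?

k = 0.0439 W/m·K

ΣR = ΔT/Q = |-161 − 13|/8440 = 0.02062 K/W
Known resistances:
  R_copper = (1/8.72 − 1/8.75)/(4πk) = 3.932×10^-4/(4π·400) = 7.822×10^-8 K/W
  R_fibreglass batt = (1/8.75 − 1/9.33)/(4πk) = 0.007105/(4π·0.0346) = 0.01634 K/W
R_cork board = ΣR − ΣR_known = 0.02062 − 0.01634 = 0.004280 K/W
(1/r₁−1/r₂)/(4πk) = 0.004280 ⇒ k = 0.002359/(4π·0.004280) = 0.0439 W/m·K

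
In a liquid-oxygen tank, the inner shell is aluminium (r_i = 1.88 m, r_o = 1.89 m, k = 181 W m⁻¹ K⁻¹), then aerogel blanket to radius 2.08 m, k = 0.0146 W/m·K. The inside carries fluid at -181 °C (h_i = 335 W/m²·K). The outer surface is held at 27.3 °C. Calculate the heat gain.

Q = 791 W

Treat each layer as a resistance in series:
  R_conv,in = 1/(4πr²h) = 1/(4π·1.88²·335) = 6.721×10^-5 K/W
  R_aluminium = (1/1.88 − 1/1.89)/(4πk) = 0.002814/(4π·181) = 1.237×10^-6 K/W
  R_aerogel blanket = (1/1.89 − 1/2.08)/(4πk) = 0.04833/(4π·0.0146) = 0.2634 K/W
ΣR = 6.721×10^-5 + 1.237×10^-6 + 0.2634 = 0.2635 K/W
Q = ΔT/ΣR = (-181 °C − 27.3 °C)/0.2635 = -791 W
(Negative Q ⇒ heat flows inward; heat gain = 791 W.)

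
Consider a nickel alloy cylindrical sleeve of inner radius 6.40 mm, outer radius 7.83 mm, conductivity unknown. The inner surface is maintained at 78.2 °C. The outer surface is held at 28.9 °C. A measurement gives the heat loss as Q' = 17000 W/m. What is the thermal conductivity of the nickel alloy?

k = 11.1 W/m·K

ΣR = ΔT/Q' = |78.2 − 28.9|/17000 = 0.002900 m·K/W
ln(r₂/r₁)/(2πk) = 0.002900 ⇒ k = 0.2017/(2π·0.002900) = 11.1 W/m·K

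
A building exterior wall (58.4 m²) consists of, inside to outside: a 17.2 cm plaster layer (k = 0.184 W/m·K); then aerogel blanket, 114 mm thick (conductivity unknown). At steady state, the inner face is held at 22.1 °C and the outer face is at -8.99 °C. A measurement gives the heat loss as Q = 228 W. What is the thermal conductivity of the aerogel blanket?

k = 0.0162 W/m·K

ΣR = ΔT/Q = |22.1 − -8.99|/228 = 0.1364 K/W
Known resistances:
  R_plaster = L/(kA) = 0.172/(0.184·58.4) = 0.01601 K/W
R_aerogel blanket = ΣR − ΣR_known = 0.1364 − 0.01601 = 0.1204 K/W
L/(kA) = 0.1204 ⇒ k = 0.114/(0.1204·58.4) = 0.0162 W/m·K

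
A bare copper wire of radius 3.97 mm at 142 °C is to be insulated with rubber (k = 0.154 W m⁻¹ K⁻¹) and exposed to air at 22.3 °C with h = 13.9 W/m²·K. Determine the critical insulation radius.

r_cr = 1.11 cm

For a cylinder, r_cr = k_ins/h = 0.154/13.9 = 0.0111 m = 1.11 cm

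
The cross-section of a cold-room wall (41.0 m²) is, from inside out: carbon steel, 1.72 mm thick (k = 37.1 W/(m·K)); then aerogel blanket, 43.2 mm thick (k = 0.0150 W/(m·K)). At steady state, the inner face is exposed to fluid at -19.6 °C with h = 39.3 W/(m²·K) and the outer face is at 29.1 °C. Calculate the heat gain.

Resistance network (inner→outer):
  R_conv,in = 1/(hA) = 1/(39.3·41.0) = 6.206×10^-4 K/W
  R_carbon steel = L/(kA) = 0.00172/(37.1·41.0) = 1.131×10^-6 K/W
  R_aerogel blanket = L/(kA) = 0.0432/(0.0150·41.0) = 0.07024 K/W
ΣR = 6.206×10^-4 + 1.131×10^-6 + 0.07024 = 0.07086 K/W
Q = ΔT/ΣR = (-19.6 °C − 29.1 °C)/0.07086 = -687 W
(Negative Q ⇒ heat flows inward; heat gain = 687 W.)

Q = 687 W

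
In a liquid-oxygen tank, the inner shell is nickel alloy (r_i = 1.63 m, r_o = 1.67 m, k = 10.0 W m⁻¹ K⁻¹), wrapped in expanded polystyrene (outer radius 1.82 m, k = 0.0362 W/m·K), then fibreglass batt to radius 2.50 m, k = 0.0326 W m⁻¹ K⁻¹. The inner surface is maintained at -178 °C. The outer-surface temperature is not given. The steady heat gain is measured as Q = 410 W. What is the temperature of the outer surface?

Sum the resistances:
  R_nickel alloy = (1/1.63 − 1/1.67)/(4πk) = 0.01469/(4π·10.0) = 1.169×10^-4 K/W
  R_expanded polystyrene = (1/1.67 − 1/1.82)/(4πk) = 0.04935/(4π·0.0362) = 0.1085 K/W
  R_fibreglass batt = (1/1.82 − 1/2.50)/(4πk) = 0.1495/(4π·0.0326) = 0.3648 K/W
ΣR = 0.4734 K/W
ΔT = Q·ΣR = 410 × 0.4734 = 194.1 K
Heat flows inward, so T_out = T_in + ΔT = -178 + 194.1 = 16.1 °C

T_out = 16.1 °C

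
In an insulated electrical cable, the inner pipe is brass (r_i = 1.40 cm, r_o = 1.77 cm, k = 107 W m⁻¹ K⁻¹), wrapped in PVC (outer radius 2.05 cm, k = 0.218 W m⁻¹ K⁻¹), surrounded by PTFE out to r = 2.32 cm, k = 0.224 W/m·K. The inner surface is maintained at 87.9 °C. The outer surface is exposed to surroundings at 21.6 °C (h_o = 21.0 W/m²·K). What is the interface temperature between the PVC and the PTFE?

Treat each layer as a resistance in series:
  R'_brass = ln(0.0177/0.0140)/(2πk) = 0.2345/(2π·107) = 3.488×10^-4 m·K/W
  R'_PVC = ln(0.0205/0.0177)/(2πk) = 0.1469/(2π·0.218) = 0.1072 m·K/W
  R'_PTFE = ln(0.0232/0.0205)/(2πk) = 0.1237/(2π·0.224) = 0.08791 m·K/W
  R'_conv,out = 1/(2πr h) = 1/(2π·0.0232·21.0) = 0.3267 m·K/W
ΣR = 3.488×10^-4 + 0.1072 + 0.08791 + 0.3267 = 0.5222 m·K/W
Q' = ΔT/ΣR = (87.9 °C − 21.6 °C)/0.5222 = 127.0 W/m
From the inner boundary to the PVC/PTFE interface, ΣR_partial = 0.1075 m·K/W.
T_interface = T_in − Q'·ΣR_partial = 87.9 °C − (127.0)(0.1075) = 74.2 °C

T = 74.2 °C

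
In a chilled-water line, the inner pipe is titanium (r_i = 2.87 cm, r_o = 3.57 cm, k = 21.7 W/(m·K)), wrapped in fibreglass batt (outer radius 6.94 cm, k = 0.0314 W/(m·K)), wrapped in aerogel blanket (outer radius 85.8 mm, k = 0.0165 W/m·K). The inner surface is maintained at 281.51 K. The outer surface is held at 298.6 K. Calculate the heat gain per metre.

Q' = 3.15 W/m

Series thermal resistances, inner to outer:
  R'_titanium = ln(0.0357/0.0287)/(2πk) = 0.2183/(2π·21.7) = 0.001601 m·K/W
  R'_fibreglass batt = ln(0.0694/0.0357)/(2πk) = 0.6647/(2π·0.0314) = 3.369 m·K/W
  R'_aerogel blanket = ln(0.0858/0.0694)/(2πk) = 0.2121/(2π·0.0165) = 2.046 m·K/W
ΣR = 0.001601 + 3.369 + 2.046 = 5.417 m·K/W
Q' = ΔT/ΣR = (281.51 K − 298.6 K)/5.417 = -3.15 W/m
(Negative Q' ⇒ heat flows inward; heat gain = 3.15 W/m.)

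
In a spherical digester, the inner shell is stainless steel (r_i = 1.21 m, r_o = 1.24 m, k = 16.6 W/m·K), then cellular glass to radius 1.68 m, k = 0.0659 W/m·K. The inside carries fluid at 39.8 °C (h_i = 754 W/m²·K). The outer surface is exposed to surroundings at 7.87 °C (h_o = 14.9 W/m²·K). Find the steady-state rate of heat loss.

Q = 124 W

Treat each layer as a resistance in series:
  R_conv,in = 1/(4πr²h) = 1/(4π·1.21²·754) = 7.209×10^-5 K/W
  R_stainless steel = (1/1.21 − 1/1.24)/(4πk) = 0.01999/(4π·16.6) = 9.585×10^-5 K/W
  R_cellular glass = (1/1.24 − 1/1.68)/(4πk) = 0.2112/(4π·0.0659) = 0.2551 K/W
  R_conv,out = 1/(4πr²h) = 1/(4π·1.68²·14.9) = 0.001892 K/W
ΣR = 7.209×10^-5 + 9.585×10^-5 + 0.2551 + 0.001892 = 0.2572 K/W
Q = ΔT/ΣR = (39.8 °C − 7.87 °C)/0.2572 = 124 W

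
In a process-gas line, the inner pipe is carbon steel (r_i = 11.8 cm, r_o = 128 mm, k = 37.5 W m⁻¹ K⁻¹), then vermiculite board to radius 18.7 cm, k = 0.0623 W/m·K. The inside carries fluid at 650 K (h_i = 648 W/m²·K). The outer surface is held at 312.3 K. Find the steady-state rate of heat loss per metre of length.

Series thermal resistances, inner to outer:
  R'_conv,in = 1/(2πr h) = 1/(2π·0.118·648) = 0.002081 m·K/W
  R'_carbon steel = ln(0.128/0.118)/(2πk) = 0.08135/(2π·37.5) = 3.452×10^-4 m·K/W
  R'_vermiculite board = ln(0.187/0.128)/(2πk) = 0.3791/(2π·0.0623) = 0.9684 m·K/W
ΣR = 0.002081 + 3.452×10^-4 + 0.9684 = 0.9708 m·K/W
Q' = ΔT/ΣR = (650 K − 312.3 K)/0.9708 = 348 W/m

Q' = 348 W/m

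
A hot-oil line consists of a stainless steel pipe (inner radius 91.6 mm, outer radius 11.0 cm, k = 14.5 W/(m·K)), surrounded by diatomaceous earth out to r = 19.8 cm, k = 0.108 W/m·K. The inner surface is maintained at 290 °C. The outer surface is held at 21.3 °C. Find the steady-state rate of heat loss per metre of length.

Resistance network (inner→outer):
  R'_stainless steel = ln(0.110/0.0916)/(2πk) = 0.1830/(2π·14.5) = 0.002009 m·K/W
  R'_diatomaceous earth = ln(0.198/0.110)/(2πk) = 0.5878/(2π·0.108) = 0.8662 m·K/W
ΣR = 0.002009 + 0.8662 = 0.8682 m·K/W
Q' = ΔT/ΣR = (290 °C − 21.3 °C)/0.8682 = 309 W/m

Q' = 309 W/m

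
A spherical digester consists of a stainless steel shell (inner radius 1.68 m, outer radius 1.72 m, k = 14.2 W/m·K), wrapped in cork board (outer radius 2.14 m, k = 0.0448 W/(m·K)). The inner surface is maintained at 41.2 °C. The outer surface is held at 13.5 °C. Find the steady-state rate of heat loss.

Resistance network (inner→outer):
  R_stainless steel = (1/1.68 − 1/1.72)/(4πk) = 0.01384/(4π·14.2) = 7.758×10^-5 K/W
  R_cork board = (1/1.72 − 1/2.14)/(4πk) = 0.1141/(4π·0.0448) = 0.2027 K/W
ΣR = 7.758×10^-5 + 0.2027 = 0.2028 K/W
Q = ΔT/ΣR = (41.2 °C − 13.5 °C)/0.2028 = 137 W

Q = 137 W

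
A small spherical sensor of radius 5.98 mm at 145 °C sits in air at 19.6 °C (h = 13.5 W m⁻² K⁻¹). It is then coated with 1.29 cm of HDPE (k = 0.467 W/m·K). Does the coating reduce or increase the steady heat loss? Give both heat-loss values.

Critical radius for a sphere: r_cr = 2k/h = 0.0692 m = 6.92 cm.
Outer radius after coating: r₂ = 0.00598 + 0.0129 = 0.01888 m.
Since r₁ < r_cr and r₂ ≤ r_cr, the coating moves toward the maximum at r_cr — heat loss rises.
Bare: R = 1/(4πr₁²h) = 164.8 K/W; Q = 125.4/164.8 = 0.761 W.
Coated: R = R_cond + R_conv = 36.01 K/W; Q = 125.4/36.01 = 3.48 W.

increases: 0.761 → 3.48 W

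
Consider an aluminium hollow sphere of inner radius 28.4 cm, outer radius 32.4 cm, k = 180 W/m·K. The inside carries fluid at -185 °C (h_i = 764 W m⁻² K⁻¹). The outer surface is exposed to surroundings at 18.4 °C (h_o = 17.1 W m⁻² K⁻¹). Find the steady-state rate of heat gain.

Treat each layer as a resistance in series:
  R_conv,in = 1/(4πr²h) = 1/(4π·0.284²·764) = 0.001291 K/W
  R_aluminium = (1/0.284 − 1/0.324)/(4πk) = 0.4347/(4π·180) = 1.922×10^-4 K/W
  R_conv,out = 1/(4πr²h) = 1/(4π·0.324²·17.1) = 0.04433 K/W
ΣR = 0.001291 + 1.922×10^-4 + 0.04433 = 0.04581 K/W
Q = ΔT/ΣR = (-185 °C − 18.4 °C)/0.04581 = -4440 W
(Negative Q ⇒ heat flows inward; heat gain = 4440 W.)

Q = 4440 W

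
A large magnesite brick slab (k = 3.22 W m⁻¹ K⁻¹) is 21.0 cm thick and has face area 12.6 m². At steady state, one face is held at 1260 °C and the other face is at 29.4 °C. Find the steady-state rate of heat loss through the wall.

Q = kA·ΔT/L = 3.22 × 12.6 × |1260 °C − 29.4 °C| / 0.210 = 2.38×10^5 W

Q = 238 kW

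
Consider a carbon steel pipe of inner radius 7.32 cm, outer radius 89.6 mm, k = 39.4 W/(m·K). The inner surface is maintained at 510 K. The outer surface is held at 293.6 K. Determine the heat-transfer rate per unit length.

Q' = 265 kW/m

Q' = 2πk·ΔT/ln(r₂/r₁) = 2π × 39.4 × 216.4 / ln(0.0896/0.0732) = 2.65×10^5 W/m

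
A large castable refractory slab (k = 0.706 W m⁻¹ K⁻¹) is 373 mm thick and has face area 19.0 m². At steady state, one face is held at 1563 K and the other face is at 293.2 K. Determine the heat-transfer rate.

Q = kA·ΔT/L = 0.706 × 19.0 × |1563 K − 293.2 K| / 0.373 = 45700 W

Q = 45.7 kW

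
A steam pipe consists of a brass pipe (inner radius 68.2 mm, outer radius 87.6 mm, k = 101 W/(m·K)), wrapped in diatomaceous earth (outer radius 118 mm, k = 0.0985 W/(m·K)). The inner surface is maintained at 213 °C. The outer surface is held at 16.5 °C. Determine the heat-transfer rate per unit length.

Q' = 408 W/m

Resistance network (inner→outer):
  R'_brass = ln(0.0876/0.0682)/(2πk) = 0.2503/(2π·101) = 3.945×10^-4 m·K/W
  R'_diatomaceous earth = ln(0.118/0.0876)/(2πk) = 0.2979/(2π·0.0985) = 0.4813 m·K/W
ΣR = 3.945×10^-4 + 0.4813 = 0.4817 m·K/W
Q' = ΔT/ΣR = (213 °C − 16.5 °C)/0.4817 = 408 W/m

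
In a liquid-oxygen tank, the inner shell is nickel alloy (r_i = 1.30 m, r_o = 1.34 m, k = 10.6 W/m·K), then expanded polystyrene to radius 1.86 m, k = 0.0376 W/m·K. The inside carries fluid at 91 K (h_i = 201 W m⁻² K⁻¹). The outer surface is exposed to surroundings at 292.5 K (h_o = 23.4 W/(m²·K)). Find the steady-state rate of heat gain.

Treat each layer as a resistance in series:
  R_conv,in = 1/(4πr²h) = 1/(4π·1.30²·201) = 2.343×10^-4 K/W
  R_nickel alloy = (1/1.30 − 1/1.34)/(4πk) = 0.02296/(4π·10.6) = 1.724×10^-4 K/W
  R_expanded polystyrene = (1/1.34 − 1/1.86)/(4πk) = 0.2086/(4π·0.0376) = 0.4416 K/W
  R_conv,out = 1/(4πr²h) = 1/(4π·1.86²·23.4) = 9.830×10^-4 K/W
ΣR = 2.343×10^-4 + 1.724×10^-4 + 0.4416 + 9.830×10^-4 = 0.4430 K/W
Q = ΔT/ΣR = (91 K − 292.5 K)/0.4430 = -455 W
(Negative Q ⇒ heat flows inward; heat gain = 455 W.)

Q = 455 W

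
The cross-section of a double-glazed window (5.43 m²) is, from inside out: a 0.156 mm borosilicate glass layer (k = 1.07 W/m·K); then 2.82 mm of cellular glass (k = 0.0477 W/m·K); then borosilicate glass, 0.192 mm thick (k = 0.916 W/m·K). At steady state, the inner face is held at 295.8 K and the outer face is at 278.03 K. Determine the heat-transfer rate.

Q = 1620 W

Series thermal resistances, inner to outer:
  R_borosilicate glass = L/(kA) = 1.56×10^-4/(1.07·5.43) = 2.685×10^-5 K/W
  R_cellular glass = L/(kA) = 0.00282/(0.0477·5.43) = 0.01089 K/W
  R_borosilicate glass = L/(kA) = 1.92×10^-4/(0.916·5.43) = 3.860×10^-5 K/W
ΣR = 2.685×10^-5 + 0.01089 + 3.860×10^-5 = 0.01096 K/W
Q = ΔT/ΣR = (295.8 K − 278.03 K)/0.01096 = 1620 W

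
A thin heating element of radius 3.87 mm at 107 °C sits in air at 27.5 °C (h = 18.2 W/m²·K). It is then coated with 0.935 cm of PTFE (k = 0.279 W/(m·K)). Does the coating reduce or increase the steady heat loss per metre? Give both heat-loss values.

Critical radius for a cylinder: r_cr = k/h = 0.0153 m = 1.53 cm.
Outer radius after coating: r₂ = 0.00387 + 0.00935 = 0.01322 m.
Since r₁ < r_cr and r₂ ≤ r_cr, the coating moves toward the maximum at r_cr — heat loss rises.
Bare: R = 1/(2πr₁h) = 2.260 m·K/W; Q = 79.5/2.260 = 35.2 W/m.
Coated: R = R_cond + R_conv = 1.362 m·K/W; Q = 79.5/1.362 = 58.4 W/m.

increases: 35.2 → 58.4 W/m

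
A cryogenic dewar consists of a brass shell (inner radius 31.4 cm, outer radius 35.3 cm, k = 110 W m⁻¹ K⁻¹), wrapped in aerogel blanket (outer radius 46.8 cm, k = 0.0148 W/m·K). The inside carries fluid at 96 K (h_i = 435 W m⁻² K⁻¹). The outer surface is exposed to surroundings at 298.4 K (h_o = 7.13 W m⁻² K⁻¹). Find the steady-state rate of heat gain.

Q = 53.3 W

Resistance network (inner→outer):
  R_conv,in = 1/(4πr²h) = 1/(4π·0.314²·435) = 0.001855 K/W
  R_brass = (1/0.314 − 1/0.353)/(4πk) = 0.3519/(4π·110) = 2.545×10^-4 K/W
  R_aerogel blanket = (1/0.353 − 1/0.468)/(4πk) = 0.6961/(4π·0.0148) = 3.743 K/W
  R_conv,out = 1/(4πr²h) = 1/(4π·0.468²·7.13) = 0.05096 K/W
ΣR = 0.001855 + 2.545×10^-4 + 3.743 + 0.05096 = 3.796 K/W
Q = ΔT/ΣR = (96 K − 298.4 K)/3.796 = -53.3 W
(Negative Q ⇒ heat flows inward; heat gain = 53.3 W.)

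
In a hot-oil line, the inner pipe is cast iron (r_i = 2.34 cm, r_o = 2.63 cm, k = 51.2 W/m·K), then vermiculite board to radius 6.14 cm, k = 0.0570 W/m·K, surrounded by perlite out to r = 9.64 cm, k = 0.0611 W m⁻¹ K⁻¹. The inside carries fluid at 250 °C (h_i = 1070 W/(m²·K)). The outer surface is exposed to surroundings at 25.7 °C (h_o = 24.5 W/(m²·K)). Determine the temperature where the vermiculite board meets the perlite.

Series thermal resistances, inner to outer:
  R'_conv,in = 1/(2πr h) = 1/(2π·0.0234·1070) = 0.006357 m·K/W
  R'_cast iron = ln(0.0263/0.0234)/(2πk) = 0.1168/(2π·51.2) = 3.632×10^-4 m·K/W
  R'_vermiculite board = ln(0.0614/0.0263)/(2πk) = 0.8478/(2π·0.0570) = 2.367 m·K/W
  R'_perlite = ln(0.0964/0.0614)/(2πk) = 0.4511/(2π·0.0611) = 1.175 m·K/W
  R'_conv,out = 1/(2πr h) = 1/(2π·0.0964·24.5) = 0.06739 m·K/W
ΣR = 0.006357 + 3.632×10^-4 + 2.367 + 1.175 + 0.06739 = 3.616 m·K/W
Q' = ΔT/ΣR = (250 °C − 25.7 °C)/3.616 = 62.03 W/m
From the inner boundary to the vermiculite board/perlite interface, ΣR_partial = 2.374 m·K/W.
T_interface = T_in − Q'·ΣR_partial = 250 °C − (62.03)(2.374) = 103 °C

T = 103 °C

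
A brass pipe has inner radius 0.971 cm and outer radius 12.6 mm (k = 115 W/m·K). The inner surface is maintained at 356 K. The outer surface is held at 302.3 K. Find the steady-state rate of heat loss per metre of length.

Q' = 149 kW/m

Q' = 2πk·ΔT/ln(r₂/r₁) = 2π × 115 × 53.7 / ln(0.0126/0.00971) = 1.49×10^5 W/m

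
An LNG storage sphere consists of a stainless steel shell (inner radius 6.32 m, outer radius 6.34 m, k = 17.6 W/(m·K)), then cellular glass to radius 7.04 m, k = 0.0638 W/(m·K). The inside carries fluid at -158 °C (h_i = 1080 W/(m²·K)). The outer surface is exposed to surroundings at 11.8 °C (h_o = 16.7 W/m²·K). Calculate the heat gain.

Q = 8640 W

Series thermal resistances, inner to outer:
  R_conv,in = 1/(4πr²h) = 1/(4π·6.32²·1080) = 1.845×10^-6 K/W
  R_stainless steel = (1/6.32 − 1/6.34)/(4πk) = 4.991×10^-4/(4π·17.6) = 2.257×10^-6 K/W
  R_cellular glass = (1/6.34 − 1/7.04)/(4πk) = 0.01568/(4π·0.0638) = 0.01956 K/W
  R_conv,out = 1/(4πr²h) = 1/(4π·7.04²·16.7) = 9.615×10^-5 K/W
ΣR = 1.845×10^-6 + 2.257×10^-6 + 0.01956 + 9.615×10^-5 = 0.01966 K/W
Q = ΔT/ΣR = (-158 °C − 11.8 °C)/0.01966 = -8640 W
(Negative Q ⇒ heat flows inward; heat gain = 8640 W.)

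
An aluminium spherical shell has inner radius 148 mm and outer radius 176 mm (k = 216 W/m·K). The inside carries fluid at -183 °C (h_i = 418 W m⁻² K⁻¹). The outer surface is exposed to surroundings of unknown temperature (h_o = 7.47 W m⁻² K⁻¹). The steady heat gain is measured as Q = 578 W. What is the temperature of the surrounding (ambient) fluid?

Series resistances:
  R_conv,in = 1/(4πr²h) = 1/(4π·0.148²·418) = 0.008691 K/W
  R_aluminium = (1/0.148 − 1/0.176)/(4πk) = 1.075/(4π·216) = 3.960×10^-4 K/W
  R_conv,out = 1/(4πr²h) = 1/(4π·0.176²·7.47) = 0.3439 K/W
ΣR = 0.3530 K/W
ΔT = Q·ΣR = 578 × 0.3530 = 204.0 K
Heat flows inward, so T_out = T_in + ΔT = -183 + 204.0 = 21.0 °C

T_out = 21.0 °C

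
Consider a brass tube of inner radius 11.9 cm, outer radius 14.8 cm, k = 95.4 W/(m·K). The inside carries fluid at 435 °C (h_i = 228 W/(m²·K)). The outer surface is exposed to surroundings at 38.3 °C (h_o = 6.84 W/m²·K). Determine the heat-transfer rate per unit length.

Q' = 2430 W/m

Resistance network (inner→outer):
  R'_conv,in = 1/(2πr h) = 1/(2π·0.119·228) = 0.005866 m·K/W
  R'_brass = ln(0.148/0.119)/(2πk) = 0.2181/(2π·95.4) = 3.638×10^-4 m·K/W
  R'_conv,out = 1/(2πr h) = 1/(2π·0.148·6.84) = 0.1572 m·K/W
ΣR = 0.005866 + 3.638×10^-4 + 0.1572 = 0.1634 m·K/W
Q' = ΔT/ΣR = (435 °C − 38.3 °C)/0.1634 = 2430 W/m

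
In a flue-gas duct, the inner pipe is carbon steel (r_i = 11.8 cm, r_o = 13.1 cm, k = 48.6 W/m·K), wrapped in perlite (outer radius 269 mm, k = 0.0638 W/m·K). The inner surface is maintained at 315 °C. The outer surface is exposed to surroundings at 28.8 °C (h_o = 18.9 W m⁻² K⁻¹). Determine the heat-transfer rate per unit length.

Q' = 157 W/m

Resistance network (inner→outer):
  R'_carbon steel = ln(0.131/0.118)/(2πk) = 0.1045/(2π·48.6) = 3.423×10^-4 m·K/W
  R'_perlite = ln(0.269/0.131)/(2πk) = 0.7195/(2π·0.0638) = 1.795 m·K/W
  R'_conv,out = 1/(2πr h) = 1/(2π·0.269·18.9) = 0.03130 m·K/W
ΣR = 3.423×10^-4 + 1.795 + 0.03130 = 1.827 m·K/W
Q' = ΔT/ΣR = (315 °C − 28.8 °C)/1.827 = 157 W/m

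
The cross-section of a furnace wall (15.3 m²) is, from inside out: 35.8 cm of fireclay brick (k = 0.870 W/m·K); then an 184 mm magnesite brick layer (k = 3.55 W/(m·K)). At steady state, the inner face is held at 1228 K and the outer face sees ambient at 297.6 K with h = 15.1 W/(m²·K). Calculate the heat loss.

Resistance network (inner→outer):
  R_fireclay brick = L/(kA) = 0.358/(0.870·15.3) = 0.02690 K/W
  R_magnesite brick = L/(kA) = 0.184/(3.55·15.3) = 0.003388 K/W
  R_conv,out = 1/(hA) = 1/(15.1·15.3) = 0.004328 K/W
ΣR = 0.02690 + 0.003388 + 0.004328 = 0.03462 K/W
Q = ΔT/ΣR = (1228 K − 297.6 K)/0.03462 = 26900 W

Q = 26900 W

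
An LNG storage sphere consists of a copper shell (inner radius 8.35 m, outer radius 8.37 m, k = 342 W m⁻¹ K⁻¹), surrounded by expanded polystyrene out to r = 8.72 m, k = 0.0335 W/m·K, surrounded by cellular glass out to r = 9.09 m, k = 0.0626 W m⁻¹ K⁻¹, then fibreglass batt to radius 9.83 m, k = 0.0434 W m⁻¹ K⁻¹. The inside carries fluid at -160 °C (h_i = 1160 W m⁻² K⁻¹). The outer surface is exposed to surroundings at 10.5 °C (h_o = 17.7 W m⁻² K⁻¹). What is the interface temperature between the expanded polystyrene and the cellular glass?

T = -100 °C

Treat each layer as a resistance in series:
  R_conv,in = 1/(4πr²h) = 1/(4π·8.35²·1160) = 9.839×10^-7 K/W
  R_copper = (1/8.35 − 1/8.37)/(4πk) = 2.862×10^-4/(4π·342) = 6.659×10^-8 K/W
  R_expanded polystyrene = (1/8.37 − 1/8.72)/(4πk) = 0.004795/(4π·0.0335) = 0.01139 K/W
  R_cellular glass = (1/8.72 − 1/9.09)/(4πk) = 0.004668/(4π·0.0626) = 0.005934 K/W
  R_fibreglass batt = (1/9.09 − 1/9.83)/(4πk) = 0.008282/(4π·0.0434) = 0.01518 K/W
  R_conv,out = 1/(4πr²h) = 1/(4π·9.83²·17.7) = 4.653×10^-5 K/W
ΣR = 9.839×10^-7 + 6.659×10^-8 + 0.01139 + 0.005934 + 0.01518 + 4.653×10^-5 = 0.03255 K/W
Q = ΔT/ΣR = (-160 °C − 10.5 °C)/0.03255 = -5238 W
From the inner boundary to the expanded polystyrene/cellular glass interface, ΣR_partial = 0.01139 K/W.
T_interface = T_in − Q·ΣR_partial = -160 °C − (-5238)(0.01139) = -100 °C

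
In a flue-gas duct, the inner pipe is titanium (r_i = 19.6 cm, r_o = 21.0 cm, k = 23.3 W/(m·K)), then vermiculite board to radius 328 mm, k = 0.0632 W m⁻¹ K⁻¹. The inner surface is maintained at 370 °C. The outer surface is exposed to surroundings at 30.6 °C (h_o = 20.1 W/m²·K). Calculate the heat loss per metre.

Treat each layer as a resistance in series:
  R'_titanium = ln(0.210/0.196)/(2πk) = 0.06899/(2π·23.3) = 4.713×10^-4 m·K/W
  R'_vermiculite board = ln(0.328/0.210)/(2πk) = 0.4459/(2π·0.0632) = 1.123 m·K/W
  R'_conv,out = 1/(2πr h) = 1/(2π·0.328·20.1) = 0.02414 m·K/W
ΣR = 4.713×10^-4 + 1.123 + 0.02414 = 1.148 m·K/W
Q' = ΔT/ΣR = (370 °C − 30.6 °C)/1.148 = 296 W/m

Q' = 296 W/m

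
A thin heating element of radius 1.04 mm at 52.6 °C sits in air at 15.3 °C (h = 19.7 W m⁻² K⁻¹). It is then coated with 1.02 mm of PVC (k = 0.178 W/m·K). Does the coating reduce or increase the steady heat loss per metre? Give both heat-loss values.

increases: 4.80 → 8.23 W/m

Critical radius for a cylinder: r_cr = k/h = 0.00904 m = 0.904 cm.
Outer radius after coating: r₂ = 0.00104 + 0.00102 = 0.00206 m.
Since r₁ < r_cr and r₂ ≤ r_cr, the coating moves toward the maximum at r_cr — heat loss rises.
Bare: R = 1/(2πr₁h) = 7.768 m·K/W; Q = 37.3/7.768 = 4.80 W/m.
Coated: R = R_cond + R_conv = 4.533 m·K/W; Q = 37.3/4.533 = 8.23 W/m.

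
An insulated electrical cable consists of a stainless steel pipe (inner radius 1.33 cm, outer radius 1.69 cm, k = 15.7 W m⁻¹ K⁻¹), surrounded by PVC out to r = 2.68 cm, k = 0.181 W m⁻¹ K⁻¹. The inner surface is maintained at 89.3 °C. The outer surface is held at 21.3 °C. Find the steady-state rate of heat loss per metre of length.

Series thermal resistances, inner to outer:
  R'_stainless steel = ln(0.0169/0.0133)/(2πk) = 0.2395/(2π·15.7) = 0.002428 m·K/W
  R'_PVC = ln(0.0268/0.0169)/(2πk) = 0.4611/(2π·0.181) = 0.4054 m·K/W
ΣR = 0.002428 + 0.4054 = 0.4078 m·K/W
Q' = ΔT/ΣR = (89.3 °C − 21.3 °C)/0.4078 = 167 W/m

Q' = 167 W/m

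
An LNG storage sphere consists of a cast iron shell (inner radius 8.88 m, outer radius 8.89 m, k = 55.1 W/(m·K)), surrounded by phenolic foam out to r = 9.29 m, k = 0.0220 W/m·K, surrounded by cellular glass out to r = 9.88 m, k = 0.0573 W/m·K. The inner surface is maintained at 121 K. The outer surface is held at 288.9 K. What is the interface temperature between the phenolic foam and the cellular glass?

Series thermal resistances, inner to outer:
  R_cast iron = (1/8.88 − 1/8.89)/(4πk) = 1.267×10^-4/(4π·55.1) = 1.829×10^-7 K/W
  R_phenolic foam = (1/8.89 − 1/9.29)/(4πk) = 0.004843/(4π·0.0220) = 0.01752 K/W
  R_cellular glass = (1/9.29 − 1/9.88)/(4πk) = 0.006428/(4π·0.0573) = 0.008927 K/W
ΣR = 1.829×10^-7 + 0.01752 + 0.008927 = 0.02645 K/W
Q = ΔT/ΣR = (121 K − 288.9 K)/0.02645 = -6348 W
From the inner boundary to the phenolic foam/cellular glass interface, ΣR_partial = 0.01752 K/W.
T_interface = T_in − Q·ΣR_partial = 121 K − (-6348)(0.01752) = 232.2 K

T = 232.2 K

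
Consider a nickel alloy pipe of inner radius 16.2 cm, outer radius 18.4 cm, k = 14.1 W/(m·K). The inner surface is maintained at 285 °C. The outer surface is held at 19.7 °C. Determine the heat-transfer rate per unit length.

Q' = 1.85×10^5 W/m

Q' = 2πk·ΔT/ln(r₂/r₁) = 2π × 14.1 × 265.3 / ln(0.184/0.162) = 1.85×10^5 W/m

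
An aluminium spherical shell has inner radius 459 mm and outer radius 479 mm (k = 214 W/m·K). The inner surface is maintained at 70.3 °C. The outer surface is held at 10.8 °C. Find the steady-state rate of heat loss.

Q = 4πk·ΔT/(1/r₁ − 1/r₂) = 4π × 214 × 59.5 / (1/0.459 − 1/0.479) = 1.76×10^6 W

Q = 1760 kW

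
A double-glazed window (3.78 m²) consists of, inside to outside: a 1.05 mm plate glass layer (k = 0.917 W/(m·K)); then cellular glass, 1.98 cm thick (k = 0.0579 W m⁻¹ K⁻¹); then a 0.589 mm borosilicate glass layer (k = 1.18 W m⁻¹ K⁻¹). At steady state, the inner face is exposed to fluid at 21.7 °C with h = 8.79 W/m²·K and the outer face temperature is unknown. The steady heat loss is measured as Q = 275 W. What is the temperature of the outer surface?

Sum the resistances:
  R_conv,in = 1/(hA) = 1/(8.79·3.78) = 0.03010 K/W
  R_plate glass = L/(kA) = 0.00105/(0.917·3.78) = 3.029×10^-4 K/W
  R_cellular glass = L/(kA) = 0.0198/(0.0579·3.78) = 0.09047 K/W
  R_borosilicate glass = L/(kA) = 5.89×10^-4/(1.18·3.78) = 1.321×10^-4 K/W
ΣR = 0.1210 K/W
ΔT = Q·ΣR = 275 × 0.1210 = 33.27 K
Heat flows outward, so T_out = T_in − ΔT = 21.7 − 33.27 = -11.6 °C

T_out = -11.6 °C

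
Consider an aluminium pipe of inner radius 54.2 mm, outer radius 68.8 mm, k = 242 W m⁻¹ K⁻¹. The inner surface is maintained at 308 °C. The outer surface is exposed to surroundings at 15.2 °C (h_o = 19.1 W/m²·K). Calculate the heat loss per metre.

Q' = 2410 W/m

Resistance network (inner→outer):
  R'_aluminium = ln(0.0688/0.0542)/(2πk) = 0.2385/(2π·242) = 1.569×10^-4 m·K/W
  R'_conv,out = 1/(2πr h) = 1/(2π·0.0688·19.1) = 0.1211 m·K/W
ΣR = 1.569×10^-4 + 0.1211 = 0.1213 m·K/W
Q' = ΔT/ΣR = (308 °C − 15.2 °C)/0.1213 = 2410 W/m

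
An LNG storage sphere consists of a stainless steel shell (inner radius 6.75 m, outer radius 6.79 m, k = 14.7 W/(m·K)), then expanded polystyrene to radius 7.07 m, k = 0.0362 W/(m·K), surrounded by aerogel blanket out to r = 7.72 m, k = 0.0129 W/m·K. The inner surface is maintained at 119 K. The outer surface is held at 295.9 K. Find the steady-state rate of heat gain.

Q = 2.05 kW

Resistance network (inner→outer):
  R_stainless steel = (1/6.75 − 1/6.79)/(4πk) = 8.727×10^-4/(4π·14.7) = 4.725×10^-6 K/W
  R_expanded polystyrene = (1/6.79 − 1/7.07)/(4πk) = 0.005833/(4π·0.0362) = 0.01282 K/W
  R_aerogel blanket = (1/7.07 − 1/7.72)/(4πk) = 0.01191/(4π·0.0129) = 0.07346 K/W
ΣR = 4.725×10^-6 + 0.01282 + 0.07346 = 0.08628 K/W
Q = ΔT/ΣR = (119 K − 295.9 K)/0.08628 = -2050 W
(Negative Q ⇒ heat flows inward; heat gain = 2050 W.)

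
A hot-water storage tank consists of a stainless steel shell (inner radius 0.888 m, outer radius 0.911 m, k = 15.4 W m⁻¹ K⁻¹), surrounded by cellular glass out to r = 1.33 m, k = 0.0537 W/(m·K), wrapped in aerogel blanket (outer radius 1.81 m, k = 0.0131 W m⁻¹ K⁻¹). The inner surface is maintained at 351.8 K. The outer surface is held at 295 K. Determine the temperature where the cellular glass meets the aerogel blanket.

Treat each layer as a resistance in series:
  R_stainless steel = (1/0.888 − 1/0.911)/(4πk) = 0.02843/(4π·15.4) = 1.469×10^-4 K/W
  R_cellular glass = (1/0.911 − 1/1.33)/(4πk) = 0.3458/(4π·0.0537) = 0.5125 K/W
  R_aerogel blanket = (1/1.33 − 1/1.81)/(4πk) = 0.1994/(4π·0.0131) = 1.211 K/W
ΣR = 1.469×10^-4 + 0.5125 + 1.211 = 1.724 K/W
Q = ΔT/ΣR = (351.8 K − 295 K)/1.724 = 32.95 W
From the inner boundary to the cellular glass/aerogel blanket interface, ΣR_partial = 0.5126 K/W.
T_interface = T_in − Q·ΣR_partial = 351.8 K − (32.95)(0.5126) = 334.9 K

T = 334.9 K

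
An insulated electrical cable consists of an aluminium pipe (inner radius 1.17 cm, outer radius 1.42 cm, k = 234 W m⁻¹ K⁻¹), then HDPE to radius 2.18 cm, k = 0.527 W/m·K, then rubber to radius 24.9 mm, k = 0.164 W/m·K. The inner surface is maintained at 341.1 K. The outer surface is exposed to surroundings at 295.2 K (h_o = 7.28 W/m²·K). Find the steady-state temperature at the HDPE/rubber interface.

T = 335.9 K

Treat each layer as a resistance in series:
  R'_aluminium = ln(0.0142/0.0117)/(2πk) = 0.1937/(2π·234) = 1.317×10^-4 m·K/W
  R'_HDPE = ln(0.0218/0.0142)/(2πk) = 0.4287/(2π·0.527) = 0.1295 m·K/W
  R'_rubber = ln(0.0249/0.0218)/(2πk) = 0.1330/(2π·0.164) = 0.1290 m·K/W
  R'_conv,out = 1/(2πr h) = 1/(2π·0.0249·7.28) = 0.8780 m·K/W
ΣR = 1.317×10^-4 + 0.1295 + 0.1290 + 0.8780 = 1.137 m·K/W
Q' = ΔT/ΣR = (341.1 K − 295.2 K)/1.137 = 40.37 W/m
From the inner boundary to the HDPE/rubber interface, ΣR_partial = 0.1296 m·K/W.
T_interface = T_in − Q'·ΣR_partial = 341.1 K − (40.37)(0.1296) = 335.9 K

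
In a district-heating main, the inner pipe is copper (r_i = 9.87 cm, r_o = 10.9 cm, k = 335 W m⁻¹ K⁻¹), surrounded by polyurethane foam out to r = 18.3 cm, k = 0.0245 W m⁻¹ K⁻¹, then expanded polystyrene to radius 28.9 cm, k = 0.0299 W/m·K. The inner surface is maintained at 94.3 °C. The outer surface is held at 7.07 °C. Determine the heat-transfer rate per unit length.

Series thermal resistances, inner to outer:
  R'_copper = ln(0.109/0.0987)/(2πk) = 0.09926/(2π·335) = 4.716×10^-5 m·K/W
  R'_polyurethane foam = ln(0.183/0.109)/(2πk) = 0.5181/(2π·0.0245) = 3.366 m·K/W
  R'_expanded polystyrene = ln(0.289/0.183)/(2πk) = 0.4569/(2π·0.0299) = 2.432 m·K/W
ΣR = 4.716×10^-5 + 3.366 + 2.432 = 5.798 m·K/W
Q' = ΔT/ΣR = (94.3 °C − 7.07 °C)/5.798 = 15.0 W/m

Q' = 15.0 W/m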